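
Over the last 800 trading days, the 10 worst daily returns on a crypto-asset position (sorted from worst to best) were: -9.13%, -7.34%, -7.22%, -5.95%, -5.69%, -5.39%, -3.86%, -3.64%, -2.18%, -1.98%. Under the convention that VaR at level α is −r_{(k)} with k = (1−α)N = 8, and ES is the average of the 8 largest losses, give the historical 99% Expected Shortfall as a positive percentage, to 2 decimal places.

6.03%

The 8 worst returns sum to -48.22%.
ES = −(-48.22%) / 8 = 6.0275% ≈ 6.03%.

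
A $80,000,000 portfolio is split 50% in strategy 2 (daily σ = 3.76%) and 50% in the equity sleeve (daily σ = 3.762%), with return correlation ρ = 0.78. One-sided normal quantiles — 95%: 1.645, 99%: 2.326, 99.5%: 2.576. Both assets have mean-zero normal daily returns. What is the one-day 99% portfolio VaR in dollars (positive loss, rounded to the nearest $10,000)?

$6,600,000

σ_p² = 0.5²·3.76² + 0.5²·3.762² + 2·0.78·0.5·0.5·3.76·3.762 = 12.5892 (%²).
σ_p = √12.5892 = 3.548%.
VaR = 2.326 × 3.548% = 8.253%; on $80,000,000 that is $6,602,400.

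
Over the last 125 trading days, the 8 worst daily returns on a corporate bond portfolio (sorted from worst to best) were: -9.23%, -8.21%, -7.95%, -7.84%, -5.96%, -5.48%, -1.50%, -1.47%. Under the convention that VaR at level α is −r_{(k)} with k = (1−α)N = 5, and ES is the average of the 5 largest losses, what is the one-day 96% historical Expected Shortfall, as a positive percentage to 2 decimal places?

The 5 worst returns sum to -39.19%.
ES = −(-39.19%) / 5 = 7.838% ≈ 7.84%.

7.84%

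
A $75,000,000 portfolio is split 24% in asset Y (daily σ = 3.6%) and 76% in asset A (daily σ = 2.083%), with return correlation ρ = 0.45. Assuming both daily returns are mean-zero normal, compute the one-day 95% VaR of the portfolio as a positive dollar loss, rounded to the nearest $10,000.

$2,610,000

σ_p² = 0.24²·3.6² + 0.76²·2.083² + 2·0.45·0.24·0.76·3.6·2.083 = 4.4836 (%²).
σ_p = √4.4836 = 2.117%.
At 95%, z = 1.645.
VaR = 1.645 × 2.117% = 3.482%; on $75,000,000 that is $2,611,500.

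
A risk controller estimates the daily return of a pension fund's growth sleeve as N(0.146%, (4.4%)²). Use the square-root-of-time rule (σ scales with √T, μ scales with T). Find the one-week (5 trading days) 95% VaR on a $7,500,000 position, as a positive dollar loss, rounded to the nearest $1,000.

At 95%, z = 1.645.
σ_{5d} = 4.4% × √5 = 9.839%; μ_{5d} = 5 × 0.146% = 0.730%.
VaR = −(0.730%) + 1.645 × 9.839% = 15.455%.
On $7,500,000: 0.15455 × $7,500,000 = $1,159,125.

$1,159,000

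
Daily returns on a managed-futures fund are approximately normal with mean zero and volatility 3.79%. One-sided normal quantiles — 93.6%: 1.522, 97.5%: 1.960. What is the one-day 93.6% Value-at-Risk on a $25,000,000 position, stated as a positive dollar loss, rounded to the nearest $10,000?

$1,440,000

VaR = z·σ = 1.522 × 3.79% = 5.768%.
On $25,000,000: 0.05768 × $25,000,000 = $1,442,000.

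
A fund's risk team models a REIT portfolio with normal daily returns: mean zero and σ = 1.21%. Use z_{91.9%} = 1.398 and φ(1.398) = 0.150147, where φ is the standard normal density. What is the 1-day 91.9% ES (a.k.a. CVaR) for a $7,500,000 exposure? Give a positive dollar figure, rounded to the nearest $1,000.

$168,000

Tail multiplier: φ(z)/(1−α) = 0.150147 / 0.081 = 1.854.
ES = 1.21% × 1.854 = 2.243%.
On $7,500,000: 0.02243 × $7,500,000 = $168,225.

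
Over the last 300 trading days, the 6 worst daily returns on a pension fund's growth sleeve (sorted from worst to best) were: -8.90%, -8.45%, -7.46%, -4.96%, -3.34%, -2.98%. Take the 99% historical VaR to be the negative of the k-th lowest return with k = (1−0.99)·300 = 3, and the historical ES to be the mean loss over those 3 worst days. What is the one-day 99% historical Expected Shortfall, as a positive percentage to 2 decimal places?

8.27%

The 3 worst returns sum to -24.81%.
ES = −(-24.81%) / 3 = 8.27%.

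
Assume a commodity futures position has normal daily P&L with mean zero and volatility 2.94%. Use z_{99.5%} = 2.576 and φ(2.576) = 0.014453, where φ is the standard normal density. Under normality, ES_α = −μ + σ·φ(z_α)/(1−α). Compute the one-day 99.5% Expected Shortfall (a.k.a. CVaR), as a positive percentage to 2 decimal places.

8.50%

Tail multiplier: φ(z)/(1−α) = 0.014453 / 0.005 = 2.891.
ES = 2.94% × 2.891 = 8.500%.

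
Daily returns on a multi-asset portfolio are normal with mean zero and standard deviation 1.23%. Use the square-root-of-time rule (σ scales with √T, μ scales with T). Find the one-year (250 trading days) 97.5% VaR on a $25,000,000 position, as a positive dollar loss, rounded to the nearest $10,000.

At 97.5%, z = 1.960.
σ_{250d} = 1.23% × √250 = 19.448%.
VaR = 1.960 × 19.448% = 38.118%.
On $25,000,000: 0.38118 × $25,000,000 = $9,529,500.

$9,530,000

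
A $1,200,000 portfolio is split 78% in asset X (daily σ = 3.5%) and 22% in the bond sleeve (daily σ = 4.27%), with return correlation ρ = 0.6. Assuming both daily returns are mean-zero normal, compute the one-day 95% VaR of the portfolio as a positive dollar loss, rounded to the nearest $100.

σ_p² = 0.78²·3.5² + 0.22²·4.27² + 2·0.6·0.78·0.22·3.5·4.27 = 11.4128 (%²).
σ_p = √11.4128 = 3.378%.
At 95%, z = 1.645.
VaR = 1.645 × 3.378% = 5.557%; on $1,200,000 that is $66,684.

$66,700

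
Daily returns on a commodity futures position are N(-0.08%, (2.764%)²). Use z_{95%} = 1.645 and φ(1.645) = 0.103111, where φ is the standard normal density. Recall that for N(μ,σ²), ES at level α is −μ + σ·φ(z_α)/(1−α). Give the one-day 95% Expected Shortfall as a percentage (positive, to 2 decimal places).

Tail multiplier: φ(z)/(1−α) = 0.103111 / 0.05 = 2.062.
ES = −(-0.08%) + 2.764% × 2.062 = 5.779%.

5.78%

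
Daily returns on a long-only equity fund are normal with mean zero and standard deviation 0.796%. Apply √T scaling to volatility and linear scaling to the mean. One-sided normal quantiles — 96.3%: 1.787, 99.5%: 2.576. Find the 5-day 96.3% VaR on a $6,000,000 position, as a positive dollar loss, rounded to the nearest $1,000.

σ_{5d} = 0.796% × √5 = 1.780%.
VaR = 1.787 × 1.780% = 3.181%.
On $6,000,000: 0.03181 × $6,000,000 = $190,860.

$191,000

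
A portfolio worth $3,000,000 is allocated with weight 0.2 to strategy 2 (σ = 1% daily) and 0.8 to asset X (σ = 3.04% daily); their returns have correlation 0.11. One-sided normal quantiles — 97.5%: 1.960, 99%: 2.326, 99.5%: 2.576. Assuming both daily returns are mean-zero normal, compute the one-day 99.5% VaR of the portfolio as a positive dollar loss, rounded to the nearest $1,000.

$190,000

σ_p² = 0.2²·1² + 0.8²·3.04² + 2·0.11·0.2·0.8·1·3.04 = 6.0616 (%²).
σ_p = √6.0616 = 2.462%.
VaR = 2.576 × 2.462% = 6.342%; on $3,000,000 that is $190,260.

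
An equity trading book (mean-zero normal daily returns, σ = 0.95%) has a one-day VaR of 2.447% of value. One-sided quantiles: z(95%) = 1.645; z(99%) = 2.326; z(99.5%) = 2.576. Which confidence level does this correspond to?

Implied z = VaR/σ = 2.447 / 0.95 = 2.576.
This matches z(99.5%) = 2.576.

99.5%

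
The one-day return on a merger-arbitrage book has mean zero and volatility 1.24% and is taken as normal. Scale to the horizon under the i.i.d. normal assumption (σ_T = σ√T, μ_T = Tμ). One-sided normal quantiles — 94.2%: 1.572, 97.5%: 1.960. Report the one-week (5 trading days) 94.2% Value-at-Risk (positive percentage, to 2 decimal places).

σ_{5d} = 1.24% × √5 = 2.773%.
VaR = 1.572 × 2.773% = 4.359%.

4.36%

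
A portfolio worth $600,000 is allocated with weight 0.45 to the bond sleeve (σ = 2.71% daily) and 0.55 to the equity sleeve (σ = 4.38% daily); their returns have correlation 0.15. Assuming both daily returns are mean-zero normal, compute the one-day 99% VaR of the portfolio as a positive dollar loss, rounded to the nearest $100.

$39,900

σ_p² = 0.45²·2.71² + 0.55²·4.38² + 2·0.15·0.45·0.55·2.71·4.38 = 8.1718 (%²).
σ_p = √8.1718 = 2.859%.
At 99%, z = 2.326.
VaR = 2.326 × 2.859% = 6.650%; on $600,000 that is $39,900.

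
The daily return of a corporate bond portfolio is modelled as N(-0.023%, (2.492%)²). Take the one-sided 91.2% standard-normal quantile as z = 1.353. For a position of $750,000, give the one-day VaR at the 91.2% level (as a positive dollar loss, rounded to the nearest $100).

$25,500

VaR = −μ + z·σ = −(-0.023%) + 1.353 × 2.492% = 3.395%.
On $750,000: 0.03395 × $750,000 = $25,462.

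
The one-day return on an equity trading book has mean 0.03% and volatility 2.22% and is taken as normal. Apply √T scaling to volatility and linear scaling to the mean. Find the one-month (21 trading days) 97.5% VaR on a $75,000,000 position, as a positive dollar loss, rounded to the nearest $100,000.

$14,500,000

At 97.5%, z = 1.960.
σ_{21d} = 2.22% × √21 = 10.173%; μ_{21d} = 21 × 0.03% = 0.630%.
VaR = −(0.630%) + 1.960 × 10.173% = 19.309%.
On $75,000,000: 0.19309 × $75,000,000 = $14,481,750.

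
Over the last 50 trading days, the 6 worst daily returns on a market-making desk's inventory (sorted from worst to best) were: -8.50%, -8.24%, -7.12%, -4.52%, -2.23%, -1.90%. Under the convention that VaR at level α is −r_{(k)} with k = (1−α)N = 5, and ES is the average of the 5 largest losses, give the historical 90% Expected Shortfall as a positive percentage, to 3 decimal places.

The 5 worst returns sum to -30.61%.
ES = −(-30.61%) / 5 = 6.122%.

6.122%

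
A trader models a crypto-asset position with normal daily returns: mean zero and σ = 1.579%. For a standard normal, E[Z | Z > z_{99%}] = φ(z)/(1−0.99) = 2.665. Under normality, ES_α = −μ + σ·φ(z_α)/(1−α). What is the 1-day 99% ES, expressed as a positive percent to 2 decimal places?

ES = 1.579% × 2.665 = 4.208%.

4.21%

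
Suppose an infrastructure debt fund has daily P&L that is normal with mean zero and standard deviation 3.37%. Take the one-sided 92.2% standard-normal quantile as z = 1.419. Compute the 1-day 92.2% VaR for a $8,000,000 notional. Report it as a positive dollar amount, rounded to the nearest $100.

VaR = z·σ = 1.419 × 3.37% = 4.782%.
On $8,000,000: 0.04782 × $8,000,000 = $382,560.

$382,600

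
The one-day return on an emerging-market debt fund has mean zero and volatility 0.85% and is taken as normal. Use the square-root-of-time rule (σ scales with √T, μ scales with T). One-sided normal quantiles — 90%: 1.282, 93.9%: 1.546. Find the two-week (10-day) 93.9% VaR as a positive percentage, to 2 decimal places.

4.16%

σ_{10d} = 0.85% × √10 = 2.688%.
VaR = 1.546 × 2.688% = 4.156%.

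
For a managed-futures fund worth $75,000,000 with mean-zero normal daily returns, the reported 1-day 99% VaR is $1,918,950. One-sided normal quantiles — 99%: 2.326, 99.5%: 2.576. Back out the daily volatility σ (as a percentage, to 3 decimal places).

VaR as a fraction: $1,918,950 / $75,000,000 = 2.559%.
σ = VaR / z = 2.559% / 2.326 = 1.100%.

1.100%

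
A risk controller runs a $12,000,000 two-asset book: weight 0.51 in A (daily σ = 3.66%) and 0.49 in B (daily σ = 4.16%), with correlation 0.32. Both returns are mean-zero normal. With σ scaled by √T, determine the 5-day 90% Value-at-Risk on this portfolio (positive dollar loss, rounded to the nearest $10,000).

σ_p = √(0.51²·3.66² + 0.49²·4.16² + 2·0.32·0.51·0.49·3.66·4.16) = 3.174%.
σ_{5d} = 3.174% × √5 = 7.097%.
z(90%) = 1.282.
VaR = 1.282 × 7.097% = 9.098%; on $12,000,000 that is $1,091,760.

$1,090,000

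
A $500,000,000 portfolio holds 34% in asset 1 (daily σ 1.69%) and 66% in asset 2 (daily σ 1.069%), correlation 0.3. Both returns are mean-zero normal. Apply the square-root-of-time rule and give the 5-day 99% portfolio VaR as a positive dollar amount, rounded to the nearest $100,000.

$26,900,000

σ_p = √(0.34²·1.69² + 0.66²·1.069² + 2·0.3·0.34·0.66·1.69·1.069) = 1.035%.
σ_{5d} = 1.035% × √5 = 2.314%.
z(99%) = 2.326.
VaR = 2.326 × 2.314% = 5.382%; on $500,000,000 that is $26,910,000.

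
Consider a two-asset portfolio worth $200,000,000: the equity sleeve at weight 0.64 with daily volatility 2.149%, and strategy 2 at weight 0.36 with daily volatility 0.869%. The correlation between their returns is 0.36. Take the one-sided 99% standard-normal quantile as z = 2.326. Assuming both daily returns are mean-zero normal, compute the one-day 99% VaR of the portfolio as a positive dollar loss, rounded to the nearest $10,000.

$7,050,000

σ_p² = 0.64²·2.149² + 0.36²·0.869² + 2·0.36·0.64·0.36·2.149·0.869 = 2.2993 (%²).
σ_p = √2.2993 = 1.516%.
VaR = 2.326 × 1.516% = 3.526%; on $200,000,000 that is $7,052,000.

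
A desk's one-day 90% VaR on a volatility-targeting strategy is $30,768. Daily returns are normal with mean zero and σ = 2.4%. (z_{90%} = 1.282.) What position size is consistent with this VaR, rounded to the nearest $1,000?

VaR as a fraction of value: z·σ = 1.282 × 2.4% = 3.0768%.
Position = $30,768 / 0.030768 = $1,000,000.

$1,000,000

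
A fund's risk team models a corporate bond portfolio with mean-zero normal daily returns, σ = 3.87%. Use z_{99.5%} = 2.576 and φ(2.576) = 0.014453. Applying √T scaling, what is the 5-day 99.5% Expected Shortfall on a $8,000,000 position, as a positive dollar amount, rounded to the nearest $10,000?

$2,000,000

σ_{5d} = 3.87% × √5 = 8.654%.
ES multiplier = φ(z)/(1−α) = 0.014453/0.005 = 2.891.
ES = 8.654% × 2.891 = 25.019%; on $8,000,000: $2,001,520.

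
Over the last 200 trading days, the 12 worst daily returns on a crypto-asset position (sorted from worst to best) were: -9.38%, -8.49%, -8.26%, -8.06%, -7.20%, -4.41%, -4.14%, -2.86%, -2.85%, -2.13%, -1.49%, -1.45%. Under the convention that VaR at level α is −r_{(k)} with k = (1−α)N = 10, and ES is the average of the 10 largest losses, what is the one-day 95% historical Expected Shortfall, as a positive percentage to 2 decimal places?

The 10 worst returns sum to -57.78%.
ES = −(-57.78%) / 10 = 5.778% ≈ 5.78%.

5.78%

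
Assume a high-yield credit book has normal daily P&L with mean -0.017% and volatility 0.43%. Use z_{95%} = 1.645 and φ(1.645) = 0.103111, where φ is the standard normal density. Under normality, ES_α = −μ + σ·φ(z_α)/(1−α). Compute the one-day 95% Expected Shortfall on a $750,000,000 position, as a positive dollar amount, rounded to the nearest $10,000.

$6,780,000

Tail multiplier: φ(z)/(1−α) = 0.103111 / 0.05 = 2.062.
ES = −(-0.017%) + 0.43% × 2.062 = 0.904%.
On $750,000,000: 0.00904 × $750,000,000 = $6,780,000.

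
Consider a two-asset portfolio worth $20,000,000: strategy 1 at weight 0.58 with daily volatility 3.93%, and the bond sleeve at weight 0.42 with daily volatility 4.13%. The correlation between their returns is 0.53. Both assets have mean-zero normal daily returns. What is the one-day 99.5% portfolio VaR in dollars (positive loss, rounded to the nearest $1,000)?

σ_p² = 0.58²·3.93² + 0.42²·4.13² + 2·0.53·0.58·0.42·3.93·4.13 = 12.3956 (%²).
σ_p = √12.3956 = 3.521%.
At 99.5%, z = 2.576.
VaR = 2.576 × 3.521% = 9.070%; on $20,000,000 that is $1,814,000.

$1,814,000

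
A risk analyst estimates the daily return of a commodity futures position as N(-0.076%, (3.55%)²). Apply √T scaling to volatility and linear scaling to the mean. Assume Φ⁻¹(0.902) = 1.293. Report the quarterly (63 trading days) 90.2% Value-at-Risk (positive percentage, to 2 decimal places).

41.22%

σ_{63d} = 3.55% × √63 = 28.177%; μ_{63d} = 63 × -0.076% = -4.788%.
VaR = −(-4.788%) + 1.293 × 28.177% = 41.221%.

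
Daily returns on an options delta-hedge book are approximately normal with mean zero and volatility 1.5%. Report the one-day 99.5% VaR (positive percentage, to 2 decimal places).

3.86%

At 99.5% one-sided, z = 2.576.
VaR = z·σ = 2.576 × 1.5% = 3.864%.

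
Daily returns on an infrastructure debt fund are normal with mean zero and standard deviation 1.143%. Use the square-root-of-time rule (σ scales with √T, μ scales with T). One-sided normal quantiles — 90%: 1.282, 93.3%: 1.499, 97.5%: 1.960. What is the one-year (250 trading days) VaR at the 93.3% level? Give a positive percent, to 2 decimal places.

27.09%

σ_{250d} = 1.143% × √250 = 18.072%.
VaR = 1.499 × 18.072% = 27.090%.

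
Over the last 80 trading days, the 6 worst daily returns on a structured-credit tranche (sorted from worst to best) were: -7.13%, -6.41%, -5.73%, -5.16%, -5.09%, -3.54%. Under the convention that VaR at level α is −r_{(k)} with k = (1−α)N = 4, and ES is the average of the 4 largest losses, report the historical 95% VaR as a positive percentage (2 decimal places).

k = 4; the 4th lowest return is -5.16%, so VaR = 5.16%.

5.16%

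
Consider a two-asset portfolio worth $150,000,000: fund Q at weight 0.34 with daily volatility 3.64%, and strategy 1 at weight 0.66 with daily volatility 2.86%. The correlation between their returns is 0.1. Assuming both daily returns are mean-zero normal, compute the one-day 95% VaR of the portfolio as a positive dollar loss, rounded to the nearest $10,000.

$5,820,000

σ_p² = 0.34²·3.64² + 0.66²·2.86² + 2·0.1·0.34·0.66·3.64·2.86 = 5.5619 (%²).
σ_p = √5.5619 = 2.358%.
At 95%, z = 1.645.
VaR = 1.645 × 2.358% = 3.879%; on $150,000,000 that is $5,818,500.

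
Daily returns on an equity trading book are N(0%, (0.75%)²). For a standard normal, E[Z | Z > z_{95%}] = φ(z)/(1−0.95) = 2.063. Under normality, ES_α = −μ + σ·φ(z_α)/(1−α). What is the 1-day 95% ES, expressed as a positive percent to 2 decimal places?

1.55%

ES = 0.75% × 2.063 = 1.547%.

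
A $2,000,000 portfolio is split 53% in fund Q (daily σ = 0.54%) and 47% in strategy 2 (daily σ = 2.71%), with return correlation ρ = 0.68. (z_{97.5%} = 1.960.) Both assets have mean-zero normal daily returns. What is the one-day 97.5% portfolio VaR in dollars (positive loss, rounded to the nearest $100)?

σ_p² = 0.53²·0.54² + 0.47²·2.71² + 2·0.68·0.53·0.47·0.54·2.71 = 2.2000 (%²).
σ_p = √2.2000 = 1.483%.
VaR = 1.960 × 1.483% = 2.907%; on $2,000,000 that is $58,140.

$58,100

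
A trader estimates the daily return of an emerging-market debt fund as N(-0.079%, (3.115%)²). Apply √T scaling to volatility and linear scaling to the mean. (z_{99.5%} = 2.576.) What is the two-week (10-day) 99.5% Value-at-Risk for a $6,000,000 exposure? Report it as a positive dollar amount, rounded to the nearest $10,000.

σ_{10d} = 3.115% × √10 = 9.850%; μ_{10d} = 10 × -0.079% = -0.790%.
VaR = −(-0.790%) + 2.576 × 9.850% = 26.164%.
On $6,000,000: 0.26164 × $6,000,000 = $1,569,840.

$1,570,000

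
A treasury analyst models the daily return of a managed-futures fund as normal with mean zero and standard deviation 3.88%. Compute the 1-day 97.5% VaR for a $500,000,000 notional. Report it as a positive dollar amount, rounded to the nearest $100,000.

At 97.5% one-sided, z = 1.960.
VaR = z·σ = 1.960 × 3.88% = 7.605%.
On $500,000,000: 0.07605 × $500,000,000 = $38,025,000.

$38,000,000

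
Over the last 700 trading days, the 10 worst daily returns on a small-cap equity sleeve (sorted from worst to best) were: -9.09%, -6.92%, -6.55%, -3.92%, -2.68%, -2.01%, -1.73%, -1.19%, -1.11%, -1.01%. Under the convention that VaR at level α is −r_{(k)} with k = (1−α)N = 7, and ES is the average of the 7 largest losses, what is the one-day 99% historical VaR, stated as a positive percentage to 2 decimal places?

k = 7; the 7th lowest return is -1.73%, so VaR = 1.73%.

1.73%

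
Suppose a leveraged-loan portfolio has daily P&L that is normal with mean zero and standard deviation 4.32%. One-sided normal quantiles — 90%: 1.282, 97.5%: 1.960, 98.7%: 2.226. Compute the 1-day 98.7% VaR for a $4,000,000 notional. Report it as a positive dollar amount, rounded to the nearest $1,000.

VaR = z·σ = 2.226 × 4.32% = 9.616%.
On $4,000,000: 0.09616 × $4,000,000 = $384,640.

$385,000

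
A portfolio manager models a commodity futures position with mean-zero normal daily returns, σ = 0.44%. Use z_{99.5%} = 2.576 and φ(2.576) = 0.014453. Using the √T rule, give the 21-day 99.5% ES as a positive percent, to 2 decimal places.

5.83%

σ_{21d} = 0.44% × √21 = 2.016%.
ES multiplier = φ(z)/(1−α) = 0.014453/0.005 = 2.891.
ES = 2.016% × 2.891 = 5.828%.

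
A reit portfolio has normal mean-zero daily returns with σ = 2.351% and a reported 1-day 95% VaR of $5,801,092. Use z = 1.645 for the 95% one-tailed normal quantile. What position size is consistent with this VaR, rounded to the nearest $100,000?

VaR as a fraction of value: z·σ = 1.645 × 2.351% = 3.8674%.
Position = $5,801,092 / 0.0386739 = $149,999,987.

$150,000,000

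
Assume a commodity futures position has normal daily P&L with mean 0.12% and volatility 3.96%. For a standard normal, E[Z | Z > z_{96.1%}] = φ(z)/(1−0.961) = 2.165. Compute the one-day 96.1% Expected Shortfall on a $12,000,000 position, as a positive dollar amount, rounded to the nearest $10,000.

ES = −(0.12%) + 3.96% × 2.165 = 8.453%.
On $12,000,000: 0.08453 × $12,000,000 = $1,014,360.

$1,010,000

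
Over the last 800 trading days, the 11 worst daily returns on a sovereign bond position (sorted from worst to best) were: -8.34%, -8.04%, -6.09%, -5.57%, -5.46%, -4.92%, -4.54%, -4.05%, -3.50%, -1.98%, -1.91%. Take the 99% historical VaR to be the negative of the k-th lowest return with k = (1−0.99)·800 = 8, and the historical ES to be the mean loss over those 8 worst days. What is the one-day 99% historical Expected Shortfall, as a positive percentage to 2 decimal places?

The 8 worst returns sum to -47.01%.
ES = −(-47.01%) / 8 = 5.87625% ≈ 5.88%.

5.88%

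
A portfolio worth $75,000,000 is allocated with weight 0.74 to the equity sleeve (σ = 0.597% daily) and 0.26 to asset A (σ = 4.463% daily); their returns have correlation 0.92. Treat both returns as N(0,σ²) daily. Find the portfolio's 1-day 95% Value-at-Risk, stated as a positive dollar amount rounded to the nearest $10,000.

σ_p² = 0.74²·0.597² + 0.26²·4.463² + 2·0.92·0.74·0.26·0.597·4.463 = 2.4849 (%²).
σ_p = √2.4849 = 1.576%.
At 95%, z = 1.645.
VaR = 1.645 × 1.576% = 2.593%; on $75,000,000 that is $1,944,750.

$1,940,000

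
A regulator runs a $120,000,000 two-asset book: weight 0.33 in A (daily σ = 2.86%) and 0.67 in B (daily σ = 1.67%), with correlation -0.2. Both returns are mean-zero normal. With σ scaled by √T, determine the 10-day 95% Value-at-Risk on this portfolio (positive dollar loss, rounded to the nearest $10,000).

$8,190,000

σ_p = √(0.33²·2.86² + 0.67²·1.67² + 2·-0.2·0.33·0.67·2.86·1.67) = 1.312%.
σ_{10d} = 1.312% × √10 = 4.149%.
z(95%) = 1.645.
VaR = 1.645 × 4.149% = 6.825%; on $120,000,000 that is $8,190,000.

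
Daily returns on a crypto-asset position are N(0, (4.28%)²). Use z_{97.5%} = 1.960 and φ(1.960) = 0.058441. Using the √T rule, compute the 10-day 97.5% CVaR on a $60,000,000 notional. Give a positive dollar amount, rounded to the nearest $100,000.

$19,000,000

σ_{10d} = 4.28% × √10 = 13.535%.
ES multiplier = φ(z)/(1−α) = 0.058441/0.025 = 2.338.
ES = 13.535% × 2.338 = 31.645%; on $60,000,000: $18,987,000.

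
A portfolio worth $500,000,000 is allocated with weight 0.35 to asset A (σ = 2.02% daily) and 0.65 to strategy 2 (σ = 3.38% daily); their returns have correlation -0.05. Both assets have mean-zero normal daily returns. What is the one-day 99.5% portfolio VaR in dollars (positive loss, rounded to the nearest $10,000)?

$29,290,000

σ_p² = 0.35²·2.02² + 0.65²·3.38² + 2·-0.05·0.35·0.65·2.02·3.38 = 5.1713 (%²).
σ_p = √5.1713 = 2.274%.
At 99.5%, z = 2.576.
VaR = 2.576 × 2.274% = 5.858%; on $500,000,000 that is $29,290,000.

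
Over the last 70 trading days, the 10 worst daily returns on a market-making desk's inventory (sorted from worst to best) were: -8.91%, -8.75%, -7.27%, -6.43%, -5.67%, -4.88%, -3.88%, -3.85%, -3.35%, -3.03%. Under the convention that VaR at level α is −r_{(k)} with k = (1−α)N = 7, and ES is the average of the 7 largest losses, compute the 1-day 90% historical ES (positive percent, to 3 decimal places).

6.541%

The 7 worst returns sum to -45.79%.
ES = −(-45.79%) / 7 = 6.5414…% ≈ 6.541%.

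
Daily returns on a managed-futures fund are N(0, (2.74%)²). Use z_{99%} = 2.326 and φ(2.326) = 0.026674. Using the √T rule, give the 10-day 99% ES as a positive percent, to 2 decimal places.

σ_{10d} = 2.74% × √10 = 8.665%.
ES multiplier = φ(z)/(1−α) = 0.026674/0.01 = 2.667.
ES = 8.665% × 2.667 = 23.110%.

23.11%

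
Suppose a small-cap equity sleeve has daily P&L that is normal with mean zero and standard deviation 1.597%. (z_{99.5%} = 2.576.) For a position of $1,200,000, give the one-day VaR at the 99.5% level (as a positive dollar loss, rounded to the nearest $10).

VaR = z·σ = 2.576 × 1.597% = 4.114%.
On $1,200,000: 0.04114 × $1,200,000 = $49,368.

$49,370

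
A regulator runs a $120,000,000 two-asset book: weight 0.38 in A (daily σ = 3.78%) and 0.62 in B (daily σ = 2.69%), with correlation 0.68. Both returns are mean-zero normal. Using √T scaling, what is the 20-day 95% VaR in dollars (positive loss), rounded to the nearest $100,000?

$25,100,000

σ_p = √(0.38²·3.78² + 0.62²·2.69² + 2·0.68·0.38·0.62·3.78·2.69) = 2.847%.
σ_{20d} = 2.847% × √20 = 12.732%.
z(95%) = 1.645.
VaR = 1.645 × 12.732% = 20.944%; on $120,000,000 that is $25,132,800.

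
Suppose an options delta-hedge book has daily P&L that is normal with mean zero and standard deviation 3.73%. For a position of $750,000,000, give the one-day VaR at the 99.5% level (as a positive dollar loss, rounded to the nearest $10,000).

$72,060,000

At 99.5% one-sided, z = 2.576.
VaR = z·σ = 2.576 × 3.73% = 9.608%.
On $750,000,000: 0.09608 × $750,000,000 = $72,060,000.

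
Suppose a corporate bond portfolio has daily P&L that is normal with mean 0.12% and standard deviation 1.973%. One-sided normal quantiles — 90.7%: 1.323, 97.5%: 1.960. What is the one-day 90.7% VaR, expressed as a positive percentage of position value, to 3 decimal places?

2.490%

VaR = −μ + z·σ = −(0.12%) + 1.323 × 1.973% = 2.490%.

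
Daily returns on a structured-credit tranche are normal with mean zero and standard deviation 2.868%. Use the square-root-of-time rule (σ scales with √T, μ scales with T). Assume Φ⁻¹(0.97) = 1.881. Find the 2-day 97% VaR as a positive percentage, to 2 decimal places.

σ_{2d} = 2.868% × √2 = 4.056%.
VaR = 1.881 × 4.056% = 7.629%.

7.63%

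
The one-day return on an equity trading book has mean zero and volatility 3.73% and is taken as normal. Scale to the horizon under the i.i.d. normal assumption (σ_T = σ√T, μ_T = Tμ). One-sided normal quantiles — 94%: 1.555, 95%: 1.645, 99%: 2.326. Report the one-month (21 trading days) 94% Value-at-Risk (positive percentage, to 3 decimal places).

σ_{21d} = 3.73% × √21 = 17.093%.
VaR = 1.555 × 17.093% = 26.580%.

26.580%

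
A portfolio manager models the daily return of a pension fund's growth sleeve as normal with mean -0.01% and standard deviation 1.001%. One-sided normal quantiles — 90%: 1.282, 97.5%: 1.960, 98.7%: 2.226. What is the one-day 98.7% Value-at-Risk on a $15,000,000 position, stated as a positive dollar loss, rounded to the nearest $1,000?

$336,000

VaR = −μ + z·σ = −(-0.01%) + 2.226 × 1.001% = 2.238%.
On $15,000,000: 0.02238 × $15,000,000 = $335,700.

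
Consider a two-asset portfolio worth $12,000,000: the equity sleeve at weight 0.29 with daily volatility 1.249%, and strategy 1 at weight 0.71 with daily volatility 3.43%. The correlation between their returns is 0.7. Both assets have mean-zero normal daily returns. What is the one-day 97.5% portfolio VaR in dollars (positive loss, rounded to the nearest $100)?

σ_p² = 0.29²·1.249² + 0.71²·3.43² + 2·0.7·0.29·0.71·1.249·3.43 = 7.2968 (%²).
σ_p = √7.2968 = 2.701%.
At 97.5%, z = 1.960.
VaR = 1.960 × 2.701% = 5.294%; on $12,000,000 that is $635,280.

$635,300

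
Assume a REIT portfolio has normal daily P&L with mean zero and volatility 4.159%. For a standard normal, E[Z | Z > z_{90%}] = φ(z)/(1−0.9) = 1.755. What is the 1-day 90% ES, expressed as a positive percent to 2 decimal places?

ES = 4.159% × 1.755 = 7.299%.

7.30%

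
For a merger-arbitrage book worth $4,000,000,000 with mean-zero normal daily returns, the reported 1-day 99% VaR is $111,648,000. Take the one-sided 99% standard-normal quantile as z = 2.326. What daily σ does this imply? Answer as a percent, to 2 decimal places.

VaR as a fraction: $111,648,000 / $4,000,000,000 = 2.791%.
σ = VaR / z = 2.791% / 2.326 = 1.200%.

1.20%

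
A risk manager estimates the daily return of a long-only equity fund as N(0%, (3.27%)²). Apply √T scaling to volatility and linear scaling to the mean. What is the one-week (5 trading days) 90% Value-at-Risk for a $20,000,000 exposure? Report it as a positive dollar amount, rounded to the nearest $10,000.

$1,870,000

At 90%, z = 1.282.
σ_{5d} = 3.27% × √5 = 7.312%.
VaR = 1.282 × 7.312% = 9.374%.
On $20,000,000: 0.09374 × $20,000,000 = $1,874,800.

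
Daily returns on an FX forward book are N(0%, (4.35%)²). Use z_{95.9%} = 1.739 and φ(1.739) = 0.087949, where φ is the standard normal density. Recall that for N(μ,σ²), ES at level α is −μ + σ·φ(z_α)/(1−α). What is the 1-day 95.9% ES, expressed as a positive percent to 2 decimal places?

Tail multiplier: φ(z)/(1−α) = 0.087949 / 0.041 = 2.145.
ES = 4.35% × 2.145 = 9.331%.

9.33%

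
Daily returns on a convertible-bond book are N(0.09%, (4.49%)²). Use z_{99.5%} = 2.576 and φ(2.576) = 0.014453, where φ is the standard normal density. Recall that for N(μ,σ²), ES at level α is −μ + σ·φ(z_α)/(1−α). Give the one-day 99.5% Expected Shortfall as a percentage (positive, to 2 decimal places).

12.89%

Tail multiplier: φ(z)/(1−α) = 0.014453 / 0.005 = 2.891.
ES = −(0.09%) + 4.49% × 2.891 = 12.891%.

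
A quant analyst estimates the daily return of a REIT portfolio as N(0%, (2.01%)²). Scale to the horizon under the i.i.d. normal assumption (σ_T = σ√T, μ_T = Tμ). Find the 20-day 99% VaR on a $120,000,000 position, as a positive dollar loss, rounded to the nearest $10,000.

$25,090,000

At 99%, z = 2.326.
σ_{20d} = 2.01% × √20 = 8.989%.
VaR = 2.326 × 8.989% = 20.908%.
On $120,000,000: 0.20908 × $120,000,000 = $25,089,600.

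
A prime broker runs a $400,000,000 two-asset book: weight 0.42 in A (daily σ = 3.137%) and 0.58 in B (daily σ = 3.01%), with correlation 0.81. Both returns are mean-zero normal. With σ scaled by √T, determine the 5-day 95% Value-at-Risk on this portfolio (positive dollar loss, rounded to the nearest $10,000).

σ_p = √(0.42²·3.137² + 0.58²·3.01² + 2·0.81·0.42·0.58·3.137·3.01) = 2.917%.
σ_{5d} = 2.917% × √5 = 6.523%.
z(95%) = 1.645.
VaR = 1.645 × 6.523% = 10.730%; on $400,000,000 that is $42,920,000.

$42,920,000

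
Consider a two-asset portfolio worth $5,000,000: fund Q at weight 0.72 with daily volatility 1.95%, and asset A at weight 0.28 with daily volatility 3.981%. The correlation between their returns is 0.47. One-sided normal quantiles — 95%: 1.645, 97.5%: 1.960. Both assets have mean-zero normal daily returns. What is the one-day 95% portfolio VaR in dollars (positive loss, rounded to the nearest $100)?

σ_p² = 0.72²·1.95² + 0.28²·3.981² + 2·0.47·0.72·0.28·1.95·3.981 = 4.6848 (%²).
σ_p = √4.6848 = 2.164%.
VaR = 1.645 × 2.164% = 3.560%; on $5,000,000 that is $178,000.

$178,000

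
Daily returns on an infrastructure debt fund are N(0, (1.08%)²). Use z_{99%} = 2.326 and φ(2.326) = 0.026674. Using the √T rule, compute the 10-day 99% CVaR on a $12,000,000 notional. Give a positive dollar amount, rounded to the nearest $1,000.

$1,093,000

σ_{10d} = 1.08% × √10 = 3.415%.
ES multiplier = φ(z)/(1−α) = 0.026674/0.01 = 2.667.
ES = 3.415% × 2.667 = 9.108%; on $12,000,000: $1,092,960.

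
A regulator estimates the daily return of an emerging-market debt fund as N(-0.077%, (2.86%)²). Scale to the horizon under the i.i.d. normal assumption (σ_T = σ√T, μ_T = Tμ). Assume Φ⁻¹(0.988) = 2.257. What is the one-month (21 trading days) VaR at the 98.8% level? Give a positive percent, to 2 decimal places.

31.20%

σ_{21d} = 2.86% × √21 = 13.106%; μ_{21d} = 21 × -0.077% = -1.617%.
VaR = −(-1.617%) + 2.257 × 13.106% = 31.197%.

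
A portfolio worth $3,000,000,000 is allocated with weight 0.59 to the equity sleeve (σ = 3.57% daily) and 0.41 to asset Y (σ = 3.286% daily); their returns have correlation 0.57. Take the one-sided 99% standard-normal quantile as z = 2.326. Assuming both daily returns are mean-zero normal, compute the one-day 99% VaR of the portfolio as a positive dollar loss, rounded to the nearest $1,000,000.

$215,000,000

σ_p² = 0.59²·3.57² + 0.41²·3.286² + 2·0.57·0.59·0.41·3.57·3.286 = 9.4866 (%²).
σ_p = √9.4866 = 3.080%.
VaR = 2.326 × 3.080% = 7.164%; on $3,000,000,000 that is $214,920,000.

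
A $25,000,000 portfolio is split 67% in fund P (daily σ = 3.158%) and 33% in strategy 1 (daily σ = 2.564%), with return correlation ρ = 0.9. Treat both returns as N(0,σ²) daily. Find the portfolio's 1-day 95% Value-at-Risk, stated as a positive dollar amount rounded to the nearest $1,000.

σ_p² = 0.67²·3.158² + 0.33²·2.564² + 2·0.9·0.67·0.33·3.158·2.564 = 8.4153 (%²).
σ_p = √8.4153 = 2.901%.
At 95%, z = 1.645.
VaR = 1.645 × 2.901% = 4.772%; on $25,000,000 that is $1,193,000.

$1,193,000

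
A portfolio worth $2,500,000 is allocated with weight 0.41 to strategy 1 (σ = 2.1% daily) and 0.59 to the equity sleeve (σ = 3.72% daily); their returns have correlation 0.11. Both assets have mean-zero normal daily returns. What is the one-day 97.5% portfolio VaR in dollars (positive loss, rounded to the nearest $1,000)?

$120,000

σ_p² = 0.41²·2.1² + 0.59²·3.72² + 2·0.11·0.41·0.59·2.1·3.72 = 5.9742 (%²).
σ_p = √5.9742 = 2.444%.
At 97.5%, z = 1.960.
VaR = 1.960 × 2.444% = 4.790%; on $2,500,000 that is $119,750.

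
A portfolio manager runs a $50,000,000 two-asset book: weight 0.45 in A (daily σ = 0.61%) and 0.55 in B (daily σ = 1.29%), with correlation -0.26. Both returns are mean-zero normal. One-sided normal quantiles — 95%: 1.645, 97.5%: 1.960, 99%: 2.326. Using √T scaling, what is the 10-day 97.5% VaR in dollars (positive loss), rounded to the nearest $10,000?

σ_p = √(0.45²·0.61² + 0.55²·1.29² + 2·-0.26·0.45·0.55·0.61·1.29) = 0.691%.
σ_{10d} = 0.691% × √10 = 2.185%.
VaR = 1.960 × 2.185% = 4.283%; on $50,000,000 that is $2,141,500.

$2,140,000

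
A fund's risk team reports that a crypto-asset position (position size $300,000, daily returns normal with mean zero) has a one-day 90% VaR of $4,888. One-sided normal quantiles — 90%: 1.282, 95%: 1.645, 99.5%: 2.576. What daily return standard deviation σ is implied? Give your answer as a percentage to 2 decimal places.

VaR as a fraction: $4,888 / $300,000 = 1.629%.
σ = VaR / z = 1.629% / 1.282 = 1.271%.

1.27%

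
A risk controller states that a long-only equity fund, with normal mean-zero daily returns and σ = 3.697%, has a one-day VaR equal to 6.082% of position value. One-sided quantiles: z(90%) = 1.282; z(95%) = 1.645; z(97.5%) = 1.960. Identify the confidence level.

Implied z = VaR/σ = 6.082 / 3.697 = 1.645.
This matches z(95%) = 1.645.

95%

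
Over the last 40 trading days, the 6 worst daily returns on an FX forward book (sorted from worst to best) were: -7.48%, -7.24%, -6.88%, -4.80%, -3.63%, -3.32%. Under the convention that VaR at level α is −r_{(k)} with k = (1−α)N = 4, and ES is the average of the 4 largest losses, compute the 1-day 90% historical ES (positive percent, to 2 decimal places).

6.60%

The 4 worst returns sum to -26.40%.
ES = −(-26.40%) / 4 = 6.6% ≈ 6.60%.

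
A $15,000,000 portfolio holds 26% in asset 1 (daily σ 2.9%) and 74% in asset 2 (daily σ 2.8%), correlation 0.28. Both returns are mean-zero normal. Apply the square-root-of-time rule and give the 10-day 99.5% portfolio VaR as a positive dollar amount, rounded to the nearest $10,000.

σ_p = √(0.26²·2.9² + 0.74²·2.8² + 2·0.28·0.26·0.74·2.9·2.8) = 2.395%.
σ_{10d} = 2.395% × √10 = 7.574%.
z(99.5%) = 2.576.
VaR = 2.576 × 7.574% = 19.511%; on $15,000,000 that is $2,926,650.

$2,930,000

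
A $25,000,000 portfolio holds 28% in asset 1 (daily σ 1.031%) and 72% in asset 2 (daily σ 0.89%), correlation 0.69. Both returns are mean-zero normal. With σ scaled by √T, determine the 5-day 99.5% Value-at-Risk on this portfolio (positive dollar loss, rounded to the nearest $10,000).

σ_p = √(0.28²·1.031² + 0.72²·0.89² + 2·0.69·0.28·0.72·1.031·0.89) = 0.866%.
σ_{5d} = 0.866% × √5 = 1.936%.
z(99.5%) = 2.576.
VaR = 2.576 × 1.936% = 4.987%; on $25,000,000 that is $1,246,750.

$1,250,000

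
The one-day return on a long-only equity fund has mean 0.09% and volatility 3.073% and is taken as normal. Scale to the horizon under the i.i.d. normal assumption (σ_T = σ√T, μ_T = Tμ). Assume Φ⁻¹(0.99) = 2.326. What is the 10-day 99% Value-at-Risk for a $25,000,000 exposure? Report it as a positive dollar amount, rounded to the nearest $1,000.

σ_{10d} = 3.073% × √10 = 9.718%; μ_{10d} = 10 × 0.09% = 0.900%.
VaR = −(0.900%) + 2.326 × 9.718% = 21.704%.
On $25,000,000: 0.21704 × $25,000,000 = $5,426,000.

$5,426,000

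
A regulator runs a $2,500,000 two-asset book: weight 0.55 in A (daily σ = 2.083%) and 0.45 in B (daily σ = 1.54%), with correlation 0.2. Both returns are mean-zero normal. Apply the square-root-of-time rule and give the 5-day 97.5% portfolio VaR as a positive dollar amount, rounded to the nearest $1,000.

$159,000

σ_p = √(0.55²·2.083² + 0.45²·1.54² + 2·0.2·0.55·0.45·2.083·1.54) = 1.453%.
σ_{5d} = 1.453% × √5 = 3.249%.
z(97.5%) = 1.960.
VaR = 1.960 × 3.249% = 6.368%; on $2,500,000 that is $159,200.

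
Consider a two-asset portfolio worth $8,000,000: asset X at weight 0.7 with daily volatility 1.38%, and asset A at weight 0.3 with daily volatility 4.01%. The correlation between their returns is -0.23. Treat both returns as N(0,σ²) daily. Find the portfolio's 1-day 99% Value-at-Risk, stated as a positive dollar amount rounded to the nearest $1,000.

σ_p² = 0.7²·1.38² + 0.3²·4.01² + 2·-0.23·0.7·0.3·1.38·4.01 = 1.8458 (%²).
σ_p = √1.8458 = 1.359%.
At 99%, z = 2.326.
VaR = 2.326 × 1.359% = 3.161%; on $8,000,000 that is $252,880.

$253,000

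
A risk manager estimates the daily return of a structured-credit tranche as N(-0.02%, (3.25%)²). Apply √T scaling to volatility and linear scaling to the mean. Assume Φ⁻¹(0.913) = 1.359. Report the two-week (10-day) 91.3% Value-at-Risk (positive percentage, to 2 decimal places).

14.17%

σ_{10d} = 3.25% × √10 = 10.277%; μ_{10d} = 10 × -0.02% = -0.200%.
VaR = −(-0.200%) + 1.359 × 10.277% = 14.166%.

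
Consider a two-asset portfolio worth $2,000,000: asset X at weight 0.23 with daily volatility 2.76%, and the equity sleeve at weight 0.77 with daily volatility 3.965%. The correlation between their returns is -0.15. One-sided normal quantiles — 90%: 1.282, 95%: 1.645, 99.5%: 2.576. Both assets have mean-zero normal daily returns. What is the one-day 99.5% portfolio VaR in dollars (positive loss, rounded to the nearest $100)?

σ_p² = 0.23²·2.76² + 0.77²·3.965² + 2·-0.15·0.23·0.77·2.76·3.965 = 9.1427 (%²).
σ_p = √9.1427 = 3.024%.
VaR = 2.576 × 3.024% = 7.790%; on $2,000,000 that is $155,800.

$155,800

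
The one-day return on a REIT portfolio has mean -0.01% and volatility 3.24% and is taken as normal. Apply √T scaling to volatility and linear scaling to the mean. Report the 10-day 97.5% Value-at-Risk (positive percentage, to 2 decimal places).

At 97.5%, z = 1.960.
σ_{10d} = 3.24% × √10 = 10.246%; μ_{10d} = 10 × -0.01% = -0.100%.
VaR = −(-0.100%) + 1.960 × 10.246% = 20.182%.

20.18%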